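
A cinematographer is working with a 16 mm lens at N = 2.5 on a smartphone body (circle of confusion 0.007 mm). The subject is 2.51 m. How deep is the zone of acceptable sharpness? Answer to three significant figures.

0.881 m

Hyperfocal distance H = f²/(N·c) + f = 16²/(2.5 × 0.007) + 16 = 256/0.0175 + 16 ≈ 14644.6 mm ≈ 14.64 m.
Near limit Dn = s·(H − f)/(H + s − 2f) = 2510 × (14644.6 − 16) / (14644.6 + 2510 − 2 × 16) = 2510 × 14628.6 / 17122.6 ≈ 2144.40 mm.
Far limit Df = s·(H − f)/(H − s) = 2510 × (14644.6 − 16) / (14644.6 − 2510) = 2510 × 14628.6 / 12134.6 ≈ 3025.88 mm.
Depth of field = Df − Dn = 3025.88 − 2144.40 ≈ 881.48 mm ≈ 0.881 m.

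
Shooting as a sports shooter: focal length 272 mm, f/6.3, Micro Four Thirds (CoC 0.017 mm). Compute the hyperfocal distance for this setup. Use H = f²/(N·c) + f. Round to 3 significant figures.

Hyperfocal distance H = f²/(N·c) + f = 272²/(6.3 × 0.017) + 272 = 73984/0.1071 + 272 ≈ 691065.7 mm ≈ 691 m.

691 m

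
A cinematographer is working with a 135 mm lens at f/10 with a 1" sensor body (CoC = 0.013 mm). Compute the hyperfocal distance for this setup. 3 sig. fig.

140 m

Hyperfocal distance H = f²/(N·c) + f = 135²/(10 × 0.013) + 135 = 18225/0.13 + 135 ≈ 140327.3 mm ≈ 140 m.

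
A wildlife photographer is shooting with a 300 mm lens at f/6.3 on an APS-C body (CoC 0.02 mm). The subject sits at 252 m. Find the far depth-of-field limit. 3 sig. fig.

389 m

Hyperfocal distance H = f²/(N·c) + f = 300²/(6.3 × 0.02) + 300 = 90000/0.126 + 300 ≈ 714585.7 mm ≈ 714.6 m.
Far limit Df = s·(H − f)/(H − s) = 252000 × (714585.7 − 300) / (714585.7 − 252000) = 252000 × 714285.7 / 462585.7 ≈ 389117 mm ≈ 389 m.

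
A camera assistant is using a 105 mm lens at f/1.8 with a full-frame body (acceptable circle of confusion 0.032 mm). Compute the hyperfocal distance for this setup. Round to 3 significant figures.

Hyperfocal distance H = f²/(N·c) + f = 105²/(1.8 × 0.032) + 105 = 11025/0.0576 + 105 ≈ 191511.2 mm ≈ 192 m.

192 m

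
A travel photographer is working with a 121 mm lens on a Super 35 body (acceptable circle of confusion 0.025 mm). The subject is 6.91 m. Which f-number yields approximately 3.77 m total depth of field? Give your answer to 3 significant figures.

Write h = H − f = f²/(N·c). The thin-lens limits are Dn = s·h/(h + (s−f)) and Df = s·h/(h − (s−f)), so DoF = Df − Dn = 2·s·(s−f)·h / (h² − (s−f)²).
That is a quadratic in h: DoF·h² − 2·s·(s−f)·h − DoF·(s−f)² = 0 ⇒ h = (s−f)·(s + √(s² + DoF²)) / DoF = 6789 × (6910 + √(6910² + 3770²)) / 3770 = 6789 × (6910 + 7871.53) / 3770 ≈ 26619 mm.
Then N = f²/(c·h) = 121² / (0.025 × 26619) = 14641 / 665.46 ≈ 22.

f/22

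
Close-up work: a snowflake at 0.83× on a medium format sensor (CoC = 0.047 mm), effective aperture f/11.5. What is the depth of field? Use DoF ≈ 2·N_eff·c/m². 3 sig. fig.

1.57 mm

At magnification m, DoF ≈ 2·N_eff·c/m² = 2 × 11.5 × 0.047 / 0.83² = 1.081 / 0.6889 ≈ 1.57 mm.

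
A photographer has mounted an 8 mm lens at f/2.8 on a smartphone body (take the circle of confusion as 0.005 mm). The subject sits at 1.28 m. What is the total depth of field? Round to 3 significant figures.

0.772 m

Hyperfocal distance H = f²/(N·c) + f = 8²/(2.8 × 0.005) + 8 = 64/0.014 + 8 ≈ 4579.4 mm ≈ 4.579 m.
Near limit Dn = s·(H − f)/(H + s − 2f) = 1280 × (4579.4 − 8) / (4579.4 + 1280 − 2 × 8) = 1280 × 4571.4 / 5843.4 ≈ 1001.37 mm.
Far limit Df = s·(H − f)/(H − s) = 1280 × (4579.4 − 8) / (4579.4 − 1280) = 1280 × 4571.4 / 3299.4 ≈ 1773.47 mm.
Depth of field = Df − Dn = 1773.47 − 1001.37 ≈ 772.10 mm ≈ 0.772 m.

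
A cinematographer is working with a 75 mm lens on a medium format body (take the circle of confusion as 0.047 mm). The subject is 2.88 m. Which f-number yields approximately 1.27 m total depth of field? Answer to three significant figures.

f/8.99

Write h = H − f = f²/(N·c). The thin-lens limits are Dn = s·h/(h + (s−f)) and Df = s·h/(h − (s−f)), so DoF = Df − Dn = 2·s·(s−f)·h / (h² − (s−f)²).
That is a quadratic in h: DoF·h² − 2·s·(s−f)·h − DoF·(s−f)² = 0 ⇒ h = (s−f)·(s + √(s² + DoF²)) / DoF = 2805 × (2880 + √(2880² + 1270²)) / 1270 = 2805 × (2880 + 3147.59) / 1270 ≈ 13313 mm.
Then N = f²/(c·h) = 75² / (0.047 × 13313) = 5625 / 625.71 ≈ 8.99.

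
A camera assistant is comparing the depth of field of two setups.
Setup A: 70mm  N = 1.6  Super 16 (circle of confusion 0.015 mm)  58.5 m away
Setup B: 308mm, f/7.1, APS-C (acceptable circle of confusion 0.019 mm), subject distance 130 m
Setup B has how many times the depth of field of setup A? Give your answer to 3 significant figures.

Setup A: H = 70²/(1.6×0.015) + 70 ≈ 204236.7 mm; DoF = Df − Dn = 81954 − 45483 ≈ 36471 mm.
Setup B: H = 308²/(7.1×0.019) + 308 ≈ 703525.2 mm; DoF = Df − Dn = 159397 − 109758 ≈ 49639 mm.
Ratio = 49639 / 36471 ≈ 1.36.

1.36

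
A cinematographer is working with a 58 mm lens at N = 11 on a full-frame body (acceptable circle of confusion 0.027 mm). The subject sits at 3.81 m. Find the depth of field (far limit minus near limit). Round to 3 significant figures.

2.84 m

Hyperfocal distance H = f²/(N·c) + f = 58²/(11 × 0.027) + 58 = 3364/0.297 + 58 ≈ 11384.6 mm ≈ 11.38 m.
Near limit Dn = s·(H − f)/(H + s − 2f) = 3810 × (11384.6 − 58) / (11384.6 + 3810 − 2 × 58) = 3810 × 11326.6 / 15078.6 ≈ 2862.0 mm.
Far limit Df = s·(H − f)/(H − s) = 3810 × (11384.6 − 58) / (11384.6 − 3810) = 3810 × 11326.6 / 7574.6 ≈ 5697.2 mm.
Depth of field = Df − Dn = 5697.2 − 2862.0 ≈ 2835.2 mm ≈ 2.84 m.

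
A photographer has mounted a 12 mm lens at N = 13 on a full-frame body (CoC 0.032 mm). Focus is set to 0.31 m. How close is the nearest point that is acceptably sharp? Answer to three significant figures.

Hyperfocal distance H = f²/(N·c) + f = 12²/(13 × 0.032) + 12 = 144/0.416 + 12 ≈ 358.2 mm ≈ 0.358 m.
Near limit Dn = s·(H − f)/(H + s − 2f) = 310 × (358.2 − 12) / (358.2 + 310 − 2 × 12) = 310 × 346.2 / 644.2 ≈ 166.59 mm.

167 mm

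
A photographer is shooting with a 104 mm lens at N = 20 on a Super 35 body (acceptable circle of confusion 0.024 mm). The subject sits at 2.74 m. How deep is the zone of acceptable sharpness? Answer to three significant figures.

Hyperfocal distance H = f²/(N·c) + f = 104²/(20 × 0.024) + 104 = 10816/0.48 + 104 ≈ 22637.3 mm ≈ 22.64 m.
Near limit Dn = s·(H − f)/(H + s − 2f) = 2740 × (22637.3 − 104) / (22637.3 + 2740 − 2 × 104) = 2740 × 22533.3 / 25169.3 ≈ 2453.04 mm.
Far limit Df = s·(H − f)/(H − s) = 2740 × (22637.3 − 104) / (22637.3 − 2740) = 2740 × 22533.3 / 19897.3 ≈ 3103.00 mm.
Depth of field = Df − Dn = 3103.00 − 2453.04 ≈ 649.96 mm ≈ 0.650 m.

0.650 m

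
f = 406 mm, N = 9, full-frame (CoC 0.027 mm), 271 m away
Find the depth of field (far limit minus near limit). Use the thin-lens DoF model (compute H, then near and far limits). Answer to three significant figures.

Hyperfocal distance H = f²/(N·c) + f = 406²/(9 × 0.027) + 406 = 164836/0.243 + 406 ≈ 678743.4 mm ≈ 678.7 m.
Near limit Dn = s·(H − f)/(H + s − 2f) = 271000 × (678743.4 − 406) / (678743.4 + 271000 − 2 × 406) = 271000 × 678337.4 / 948931.4 ≈ 193723 mm.
Far limit Df = s·(H − f)/(H − s) = 271000 × (678743.4 − 406) / (678743.4 − 271000) = 271000 × 678337.4 / 407743.4 ≈ 450846 mm.
Depth of field = Df − Dn = 450846 − 193723 ≈ 257123 mm ≈ 257 m.

257 m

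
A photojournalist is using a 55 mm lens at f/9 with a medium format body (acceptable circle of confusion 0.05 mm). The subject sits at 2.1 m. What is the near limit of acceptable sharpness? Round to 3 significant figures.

1.61 m

Hyperfocal distance H = f²/(N·c) + f = 55²/(9 × 0.05) + 55 = 3025/0.45 + 55 ≈ 6777.2 mm ≈ 6.777 m.
Near limit Dn = s·(H − f)/(H + s − 2f) = 2100 × (6777.2 − 55) / (6777.2 + 2100 − 2 × 55) = 2100 × 6722.2 / 8767.2 ≈ 1610.2 mm ≈ 1.61 m.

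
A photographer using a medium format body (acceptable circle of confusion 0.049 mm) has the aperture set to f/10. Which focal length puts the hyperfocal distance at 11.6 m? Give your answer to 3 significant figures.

75.1 mm

From H = f²/(N·c) + f, with f ≪ H: f ≈ √(H·N·c) = √(11600 × 10 × 0.049) = √5684.0 ≈ 75.39 mm.
Exact: f² + N·c·f − N·c·H = 0 ⇒ f = (−N·c + √((N·c)² + 4·N·c·H))/2 = (−0.49 + √22736)/2 ≈ 75.148 mm ≈ 75.1 mm.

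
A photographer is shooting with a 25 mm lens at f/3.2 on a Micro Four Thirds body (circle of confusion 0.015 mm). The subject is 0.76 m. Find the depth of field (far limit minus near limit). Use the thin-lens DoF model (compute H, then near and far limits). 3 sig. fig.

86.1 mm

Hyperfocal distance H = f²/(N·c) + f = 25²/(3.2 × 0.015) + 25 = 625/0.048 + 25 ≈ 13045.8 mm ≈ 13.05 m.
Near limit Dn = s·(H − f)/(H + s − 2f) = 760 × (13045.8 − 25) / (13045.8 + 760 − 2 × 25) = 760 × 13020.8 / 13755.8 ≈ 719.392 mm.
Far limit Df = s·(H − f)/(H − s) = 760 × (13045.8 − 25) / (13045.8 − 760) = 760 × 13020.8 / 12285.8 ≈ 805.467 mm.
Depth of field = Df − Dn = 805.467 − 719.392 ≈ 86.075 mm.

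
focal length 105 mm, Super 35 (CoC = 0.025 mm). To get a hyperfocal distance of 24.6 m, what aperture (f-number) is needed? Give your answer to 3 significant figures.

Rearrange H = f²/(N·c) + f for N: N = f² / ((H − f)·c).
N = 105² / ((24600 − 105) × 0.025) = 11025 / 612.4 ≈ 18.

f/18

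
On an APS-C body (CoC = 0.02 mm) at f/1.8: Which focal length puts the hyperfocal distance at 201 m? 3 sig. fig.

From H = f²/(N·c) + f, with f ≪ H: f ≈ √(H·N·c) = √(201000 × 1.8 × 0.02) = √7236.0 ≈ 85.06 mm.
Exact: f² + N·c·f − N·c·H = 0 ⇒ f = (−N·c + √((N·c)² + 4·N·c·H))/2 = (−0.036 + √28944)/2 ≈ 85.047 mm ≈ 85.0 mm.

85.0 mm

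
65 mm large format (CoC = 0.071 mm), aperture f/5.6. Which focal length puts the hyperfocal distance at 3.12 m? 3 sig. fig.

35.0 mm

From H = f²/(N·c) + f, with f ≪ H: f ≈ √(H·N·c) = √(3120 × 5.6 × 0.071) = √1240.5 ≈ 35.22 mm.
Exact: f² + N·c·f − N·c·H = 0 ⇒ f = (−N·c + √((N·c)² + 4·N·c·H))/2 = (−0.3976 + √4962.2)/2 ≈ 35.023 mm ≈ 35.0 mm.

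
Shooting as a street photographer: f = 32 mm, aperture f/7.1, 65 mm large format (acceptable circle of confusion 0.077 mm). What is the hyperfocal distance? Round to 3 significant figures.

Hyperfocal distance H = f²/(N·c) + f = 32²/(7.1 × 0.077) + 32 = 1024/0.5467 + 32 ≈ 1905.1 mm ≈ 1.91 m.

1.91 m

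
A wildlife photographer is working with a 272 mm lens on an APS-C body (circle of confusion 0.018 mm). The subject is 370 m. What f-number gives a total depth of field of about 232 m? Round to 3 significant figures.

f/3.20

Write h = H − f = f²/(N·c). The thin-lens limits are Dn = s·h/(h + (s−f)) and Df = s·h/(h − (s−f)), so DoF = Df − Dn = 2·s·(s−f)·h / (h² − (s−f)²).
That is a quadratic in h: DoF·h² − 2·s·(s−f)·h − DoF·(s−f)² = 0 ⇒ h = (s−f)·(s + √(s² + DoF²)) / DoF = 369728 × (370000 + √(370000² + 232000²)) / 232000 = 369728 × (370000 + 436720) / 232000 ≈ 1285633 mm.
Then N = f²/(c·h) = 272² / (0.018 × 1285633) = 73984 / 23141 ≈ 3.20.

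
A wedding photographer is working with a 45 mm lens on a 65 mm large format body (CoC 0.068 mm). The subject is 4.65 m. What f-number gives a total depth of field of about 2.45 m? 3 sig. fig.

Write h = H − f = f²/(N·c). The thin-lens limits are Dn = s·h/(h + (s−f)) and Df = s·h/(h − (s−f)), so DoF = Df − Dn = 2·s·(s−f)·h / (h² − (s−f)²).
That is a quadratic in h: DoF·h² − 2·s·(s−f)·h − DoF·(s−f)² = 0 ⇒ h = (s−f)·(s + √(s² + DoF²)) / DoF = 4605 × (4650 + √(4650² + 2450²)) / 2450 = 4605 × (4650 + 5255.95) / 2450 ≈ 18619 mm.
Then N = f²/(c·h) = 45² / (0.068 × 18619) = 2025 / 1266.1 ≈ 1.60.

f/1.60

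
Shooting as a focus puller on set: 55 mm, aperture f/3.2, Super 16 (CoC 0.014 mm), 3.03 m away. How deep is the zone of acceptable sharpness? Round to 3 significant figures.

Hyperfocal distance H = f²/(N·c) + f = 55²/(3.2 × 0.014) + 55 = 3025/0.0448 + 55 ≈ 67577.3 mm ≈ 67.58 m.
Near limit Dn = s·(H − f)/(H + s − 2f) = 3030 × (67577.3 − 55) / (67577.3 + 3030 − 2 × 55) = 3030 × 67522.3 / 70497.3 ≈ 2902.13 mm.
Far limit Df = s·(H − f)/(H − s) = 3030 × (67577.3 − 55) / (67577.3 − 3030) = 3030 × 67522.3 / 64547.3 ≈ 3169.65 mm.
Depth of field = Df − Dn = 3169.65 − 2902.13 ≈ 267.52 mm.

268 mm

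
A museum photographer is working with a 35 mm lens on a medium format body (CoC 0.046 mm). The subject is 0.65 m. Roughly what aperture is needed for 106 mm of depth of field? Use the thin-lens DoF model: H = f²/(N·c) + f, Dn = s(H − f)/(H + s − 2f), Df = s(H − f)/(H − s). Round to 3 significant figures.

f/3.51

Write h = H − f = f²/(N·c). The thin-lens limits are Dn = s·h/(h + (s−f)) and Df = s·h/(h − (s−f)), so DoF = Df − Dn = 2·s·(s−f)·h / (h² − (s−f)²).
That is a quadratic in h: DoF·h² − 2·s·(s−f)·h − DoF·(s−f)² = 0 ⇒ h = (s−f)·(s + √(s² + DoF²)) / DoF = 615 × (650 + √(650² + 106²)) / 106 = 615 × (650 + 658.586) / 106 ≈ 7592.3 mm.
Then N = f²/(c·h) = 35² / (0.046 × 7592.3) = 1225 / 349.24 ≈ 3.51.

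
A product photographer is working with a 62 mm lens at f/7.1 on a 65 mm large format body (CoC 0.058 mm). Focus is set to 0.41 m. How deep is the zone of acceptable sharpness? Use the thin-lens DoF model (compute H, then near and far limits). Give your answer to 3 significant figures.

Hyperfocal distance H = f²/(N·c) + f = 62²/(7.1 × 0.058) + 62 = 3844/0.4118 + 62 ≈ 9396.6 mm ≈ 9.397 m.
Near limit Dn = s·(H − f)/(H + s − 2f) = 410 × (9396.6 − 62) / (9396.6 + 410 − 2 × 62) = 410 × 9334.6 / 9682.6 ≈ 395.264 mm.
Far limit Df = s·(H − f)/(H − s) = 410 × (9396.6 − 62) / (9396.6 − 410) = 410 × 9334.6 / 8986.6 ≈ 425.877 mm.
Depth of field = Df − Dn = 425.877 − 395.264 ≈ 30.613 mm.

30.6 mm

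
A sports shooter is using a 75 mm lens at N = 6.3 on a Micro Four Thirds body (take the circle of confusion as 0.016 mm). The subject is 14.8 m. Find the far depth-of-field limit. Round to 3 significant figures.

20.1 m

Hyperfocal distance H = f²/(N·c) + f = 75²/(6.3 × 0.016) + 75 = 5625/0.1008 + 75 ≈ 55878.6 mm ≈ 55.88 m.
Far limit Df = s·(H − f)/(H − s) = 14800 × (55878.6 − 75) / (55878.6 − 14800) = 14800 × 55803.6 / 41078.6 ≈ 20105 mm ≈ 20.1 m.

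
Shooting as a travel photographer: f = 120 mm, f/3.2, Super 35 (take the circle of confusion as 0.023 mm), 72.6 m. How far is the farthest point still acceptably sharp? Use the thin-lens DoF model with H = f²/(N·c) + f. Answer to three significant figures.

Hyperfocal distance H = f²/(N·c) + f = 120²/(3.2 × 0.023) + 120 = 14400/0.0736 + 120 ≈ 195772.2 mm ≈ 195.8 m.
Far limit Df = s·(H − f)/(H − s) = 72600 × (195772.2 − 120) / (195772.2 − 72600) = 72600 × 195652.2 / 123172.2 ≈ 115321 mm ≈ 115 m.

115 m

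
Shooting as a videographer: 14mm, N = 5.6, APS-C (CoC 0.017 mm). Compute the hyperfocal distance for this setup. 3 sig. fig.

2.07 m

Hyperfocal distance H = f²/(N·c) + f = 14²/(5.6 × 0.017) + 14 = 196/0.0952 + 14 ≈ 2072.8 mm ≈ 2.07 m.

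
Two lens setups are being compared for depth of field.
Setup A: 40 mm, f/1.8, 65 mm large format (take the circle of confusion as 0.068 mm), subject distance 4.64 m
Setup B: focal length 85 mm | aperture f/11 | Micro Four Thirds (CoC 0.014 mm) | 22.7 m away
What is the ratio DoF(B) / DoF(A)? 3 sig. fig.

7.65

Setup A: H = 40²/(1.8×0.068) + 40 ≈ 13111.9 mm; DoF = Df − Dn = 7159.4 − 3432.2 ≈ 3727.2 mm.
Setup B: H = 85²/(11×0.014) + 85 ≈ 47000.6 mm; DoF = Df − Dn = 43825 − 15317 ≈ 28508 mm.
Ratio = 28508 / 3727.2 ≈ 7.65.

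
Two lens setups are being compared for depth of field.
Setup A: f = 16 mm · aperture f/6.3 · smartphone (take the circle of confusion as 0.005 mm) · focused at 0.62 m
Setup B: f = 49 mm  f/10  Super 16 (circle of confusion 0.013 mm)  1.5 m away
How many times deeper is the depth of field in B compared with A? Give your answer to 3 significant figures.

Setup A: H = 16²/(6.3×0.005) + 16 ≈ 8143.0 mm; DoF = Df − Dn = 669.778 − 577.109 ≈ 92.669 mm.
Setup B: H = 49²/(10×0.013) + 49 ≈ 18518.2 mm; DoF = Df − Dn = 1627.89 − 1390.74 ≈ 237.15 mm.
Ratio = 237.15 / 92.669 ≈ 2.56.

2.56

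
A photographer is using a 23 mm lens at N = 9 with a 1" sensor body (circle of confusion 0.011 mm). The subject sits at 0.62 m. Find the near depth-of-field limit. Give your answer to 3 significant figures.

Hyperfocal distance H = f²/(N·c) + f = 23²/(9 × 0.011) + 23 = 529/0.099 + 23 ≈ 5366.4 mm ≈ 5.366 m.
Near limit Dn = s·(H − f)/(H + s − 2f) = 620 × (5366.4 − 23) / (5366.4 + 620 − 2 × 23) = 620 × 5343.4 / 5940.4 ≈ 557.69 mm ≈ 0.558 m.

0.558 m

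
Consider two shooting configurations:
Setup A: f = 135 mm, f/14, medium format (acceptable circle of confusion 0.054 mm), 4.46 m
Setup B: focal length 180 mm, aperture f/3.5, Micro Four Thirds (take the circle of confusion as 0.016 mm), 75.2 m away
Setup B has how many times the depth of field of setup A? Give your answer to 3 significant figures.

Setup A: H = 135²/(14×0.054) + 135 ≈ 24242.1 mm; DoF = Df − Dn = 5435.1 − 3781.6 ≈ 1653.5 mm.
Setup B: H = 180²/(3.5×0.016) + 180 ≈ 578751.4 mm; DoF = Df − Dn = 86403 − 66568 ≈ 19835 mm.
Ratio = 19835 / 1653.5 ≈ 12.0.

12.0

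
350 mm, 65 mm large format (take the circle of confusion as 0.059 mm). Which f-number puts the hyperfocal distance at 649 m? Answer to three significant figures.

f/3.20

Rearrange H = f²/(N·c) + f for N: N = f² / ((H − f)·c).
N = 350² / ((649000 − 350) × 0.059) = 122500 / 38270 ≈ 3.20.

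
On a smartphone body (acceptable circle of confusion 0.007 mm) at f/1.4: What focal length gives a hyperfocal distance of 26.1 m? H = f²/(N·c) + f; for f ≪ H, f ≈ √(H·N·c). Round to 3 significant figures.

16.0 mm

From H = f²/(N·c) + f, with f ≪ H: f ≈ √(H·N·c) = √(26100 × 1.4 × 0.007) = √255.78 ≈ 15.99 mm.
The +f correction barely moves this — solving exactly, f² + N·c·f − N·c·H = 0 ⇒ f = (−N·c + √((N·c)² + 4·N·c·H))/2 = (−0.0098 + √1023.1)/2 ≈ 15.988 mm, so f ≈ 16.0 mm.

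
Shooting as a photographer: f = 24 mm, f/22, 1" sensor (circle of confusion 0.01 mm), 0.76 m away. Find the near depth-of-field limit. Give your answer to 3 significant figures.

Hyperfocal distance H = f²/(N·c) + f = 24²/(22 × 0.01) + 24 = 576/0.22 + 24 ≈ 2642.2 mm ≈ 2.642 m.
Near limit Dn = s·(H − f)/(H + s − 2f) = 760 × (2642.2 − 24) / (2642.2 + 760 − 2 × 24) = 760 × 2618.2 / 3354.2 ≈ 593.24 mm ≈ 0.593 m.

0.593 m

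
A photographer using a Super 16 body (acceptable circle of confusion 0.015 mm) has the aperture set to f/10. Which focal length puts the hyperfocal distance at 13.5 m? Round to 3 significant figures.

44.9 mm

From H = f²/(N·c) + f, with f ≪ H: f ≈ √(H·N·c) = √(13500 × 10 × 0.015) = √2025.0 ≈ 45.00 mm.
Exact: f² + N·c·f − N·c·H = 0 ⇒ f = (−N·c + √((N·c)² + 4·N·c·H))/2 = (−0.15 + √8100.0)/2 ≈ 44.925 mm ≈ 44.9 mm.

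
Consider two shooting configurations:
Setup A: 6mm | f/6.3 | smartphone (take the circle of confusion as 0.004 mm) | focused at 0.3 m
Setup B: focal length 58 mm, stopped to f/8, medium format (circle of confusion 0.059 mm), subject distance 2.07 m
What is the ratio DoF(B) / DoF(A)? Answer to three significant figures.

9.85

Setup A: H = 6²/(6.3×0.004) + 6 ≈ 1434.6 mm; DoF = Df − Dn = 377.74 − 248.80 ≈ 128.94 mm.
Setup B: H = 58²/(8×0.059) + 58 ≈ 7185.1 mm; DoF = Df − Dn = 2884.2 − 1614.3 ≈ 1269.9 mm.
Ratio = 1269.9 / 128.94 ≈ 9.85.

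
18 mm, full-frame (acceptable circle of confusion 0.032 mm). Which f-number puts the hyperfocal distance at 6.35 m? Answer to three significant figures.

f/1.60

Rearrange H = f²/(N·c) + f for N: N = f² / ((H − f)·c).
N = 18² / ((6350 − 18) × 0.032) = 324 / 202.6 ≈ 1.60.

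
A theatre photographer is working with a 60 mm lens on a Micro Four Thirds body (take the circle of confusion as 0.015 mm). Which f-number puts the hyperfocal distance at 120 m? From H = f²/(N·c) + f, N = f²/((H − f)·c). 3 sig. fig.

f/2.00

Rearrange H = f²/(N·c) + f for N: N = f² / ((H − f)·c).
N = 60² / ((120000 − 60) × 0.015) = 3600 / 1799 ≈ 2.00.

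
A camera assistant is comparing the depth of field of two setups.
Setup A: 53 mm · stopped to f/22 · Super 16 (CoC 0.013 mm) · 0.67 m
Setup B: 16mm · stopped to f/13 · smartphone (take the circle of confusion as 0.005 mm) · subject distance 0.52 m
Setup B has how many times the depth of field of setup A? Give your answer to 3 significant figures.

Setup A: H = 53²/(22×0.013) + 53 ≈ 9874.7 mm; DoF = Df − Dn = 714.911 − 630.398 ≈ 84.513 mm.
Setup B: H = 16²/(13×0.005) + 16 ≈ 3954.5 mm; DoF = Df − Dn = 596.31 − 461.01 ≈ 135.30 mm.
Ratio = 135.30 / 84.513 ≈ 1.60.

1.60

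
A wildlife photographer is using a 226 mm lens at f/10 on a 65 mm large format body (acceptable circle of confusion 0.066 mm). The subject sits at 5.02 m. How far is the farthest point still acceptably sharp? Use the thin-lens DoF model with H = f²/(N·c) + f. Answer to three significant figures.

Hyperfocal distance H = f²/(N·c) + f = 226²/(10 × 0.066) + 226 = 51076/0.66 + 226 ≈ 77613.9 mm ≈ 77.61 m.
Far limit Df = s·(H − f)/(H − s) = 5020 × (77613.9 − 226) / (77613.9 − 5020) = 5020 × 77387.9 / 72593.9 ≈ 5351.5 mm ≈ 5.35 m.

5.35 m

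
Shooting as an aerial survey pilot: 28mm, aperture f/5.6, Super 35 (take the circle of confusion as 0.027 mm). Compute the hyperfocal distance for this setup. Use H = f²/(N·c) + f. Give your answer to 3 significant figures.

Hyperfocal distance H = f²/(N·c) + f = 28²/(5.6 × 0.027) + 28 = 784/0.1512 + 28 ≈ 5213.2 mm ≈ 5.21 m.

5.21 m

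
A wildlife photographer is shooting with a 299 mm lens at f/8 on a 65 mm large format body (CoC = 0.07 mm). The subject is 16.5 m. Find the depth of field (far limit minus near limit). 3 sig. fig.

3.38 m

Hyperfocal distance H = f²/(N·c) + f = 299²/(8 × 0.07) + 299 = 89401/0.56 + 299 ≈ 159943.6 mm ≈ 159.9 m.
Near limit Dn = s·(H − f)/(H + s − 2f) = 16500 × (159943.6 − 299) / (159943.6 + 16500 − 2 × 299) = 16500 × 159644.6 / 175845.6 ≈ 14979.8 mm.
Far limit Df = s·(H − f)/(H − s) = 16500 × (159943.6 − 299) / (159943.6 − 16500) = 16500 × 159644.6 / 143443.6 ≈ 18363.6 mm.
Depth of field = Df − Dn = 18363.6 − 14979.8 ≈ 3383.8 mm ≈ 3.38 m.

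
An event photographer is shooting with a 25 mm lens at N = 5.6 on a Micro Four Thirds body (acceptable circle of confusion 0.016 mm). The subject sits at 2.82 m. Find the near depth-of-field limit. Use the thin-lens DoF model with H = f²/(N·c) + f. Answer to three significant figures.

2.01 m

Hyperfocal distance H = f²/(N·c) + f = 25²/(5.6 × 0.016) + 25 = 625/0.0896 + 25 ≈ 7000.4 mm ≈ 7.000 m.
Near limit Dn = s·(H − f)/(H + s − 2f) = 2820 × (7000.4 − 25) / (7000.4 + 2820 − 2 × 25) = 2820 × 6975.4 / 9770.4 ≈ 2013.3 mm ≈ 2.01 m.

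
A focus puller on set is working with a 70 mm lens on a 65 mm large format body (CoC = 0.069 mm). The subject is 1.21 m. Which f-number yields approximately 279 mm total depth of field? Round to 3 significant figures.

f/7.09

Write h = H − f = f²/(N·c). The thin-lens limits are Dn = s·h/(h + (s−f)) and Df = s·h/(h − (s−f)), so DoF = Df − Dn = 2·s·(s−f)·h / (h² − (s−f)²).
That is a quadratic in h: DoF·h² − 2·s·(s−f)·h − DoF·(s−f)² = 0 ⇒ h = (s−f)·(s + √(s² + DoF²)) / DoF = 1140 × (1210 + √(1210² + 279²)) / 279 = 1140 × (1210 + 1241.75) / 279 ≈ 10018 mm.
Then N = f²/(c·h) = 70² / (0.069 × 10018) = 4900 / 691.24 ≈ 7.09.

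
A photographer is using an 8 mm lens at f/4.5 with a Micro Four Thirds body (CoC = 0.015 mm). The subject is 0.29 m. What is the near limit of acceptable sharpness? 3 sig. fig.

Hyperfocal distance H = f²/(N·c) + f = 8²/(4.5 × 0.015) + 8 = 64/0.0675 + 8 ≈ 956.1 mm ≈ 0.956 m.
Near limit Dn = s·(H − f)/(H + s − 2f) = 290 × (956.1 − 8) / (956.1 + 290 − 2 × 8) = 290 × 948.1 / 1230.1 ≈ 223.52 mm.

224 mm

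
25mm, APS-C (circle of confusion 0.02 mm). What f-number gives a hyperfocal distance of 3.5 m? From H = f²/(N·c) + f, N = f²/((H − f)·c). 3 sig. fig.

Rearrange H = f²/(N·c) + f for N: N = f² / ((H − f)·c).
N = 25² / ((3500 − 25) × 0.02) = 625 / 69.50 ≈ 8.99.

f/8.99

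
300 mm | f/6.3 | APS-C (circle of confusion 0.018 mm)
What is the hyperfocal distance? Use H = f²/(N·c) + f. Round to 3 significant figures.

Hyperfocal distance H = f²/(N·c) + f = 300²/(6.3 × 0.018) + 300 = 90000/0.1134 + 300 ≈ 793950.8 mm ≈ 794 m.

794 m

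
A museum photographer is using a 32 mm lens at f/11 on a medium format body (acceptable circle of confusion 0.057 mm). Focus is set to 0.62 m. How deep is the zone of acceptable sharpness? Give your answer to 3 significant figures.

0.513 m

Hyperfocal distance H = f²/(N·c) + f = 32²/(11 × 0.057) + 32 = 1024/0.627 + 32 ≈ 1665.2 mm ≈ 1.665 m.
Near limit Dn = s·(H − f)/(H + s − 2f) = 620 × (1665.2 − 32) / (1665.2 + 620 − 2 × 32) = 620 × 1633.2 / 2221.2 ≈ 455.87 mm.
Far limit Df = s·(H − f)/(H − s) = 620 × (1665.2 − 32) / (1665.2 − 620) = 620 × 1633.2 / 1045.2 ≈ 968.80 mm.
Depth of field = Df − Dn = 968.80 − 455.87 ≈ 512.93 mm ≈ 0.513 m.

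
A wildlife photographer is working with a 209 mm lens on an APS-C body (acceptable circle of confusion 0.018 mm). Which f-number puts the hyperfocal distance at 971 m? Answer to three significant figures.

Rearrange H = f²/(N·c) + f for N: N = f² / ((H − f)·c).
N = 209² / ((971000 − 209) × 0.018) = 43681 / 17474 ≈ 2.50.

f/2.50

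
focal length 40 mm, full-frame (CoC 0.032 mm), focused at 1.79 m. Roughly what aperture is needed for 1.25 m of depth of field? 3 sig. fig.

f/8.99

Write h = H − f = f²/(N·c). The thin-lens limits are Dn = s·h/(h + (s−f)) and Df = s·h/(h − (s−f)), so DoF = Df − Dn = 2·s·(s−f)·h / (h² − (s−f)²).
That is a quadratic in h: DoF·h² − 2·s·(s−f)·h − DoF·(s−f)² = 0 ⇒ h = (s−f)·(s + √(s² + DoF²)) / DoF = 1750 × (1790 + √(1790² + 1250²)) / 1250 = 1750 × (1790 + 2183.25) / 1250 ≈ 5562.6 mm.
Then N = f²/(c·h) = 40² / (0.032 × 5562.6) = 1600 / 178.00 ≈ 8.99.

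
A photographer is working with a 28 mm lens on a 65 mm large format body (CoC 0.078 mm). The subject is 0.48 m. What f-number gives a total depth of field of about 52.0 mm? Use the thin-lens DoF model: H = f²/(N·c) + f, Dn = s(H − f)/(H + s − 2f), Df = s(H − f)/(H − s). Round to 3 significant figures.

f/1.20

Write h = H − f = f²/(N·c). The thin-lens limits are Dn = s·h/(h + (s−f)) and Df = s·h/(h − (s−f)), so DoF = Df − Dn = 2·s·(s−f)·h / (h² − (s−f)²).
That is a quadratic in h: DoF·h² − 2·s·(s−f)·h − DoF·(s−f)² = 0 ⇒ h = (s−f)·(s + √(s² + DoF²)) / DoF = 452 × (480 + √(480² + 52²)) / 52 = 452 × (480 + 482.808) / 52 ≈ 8369.0 mm.
Then N = f²/(c·h) = 28² / (0.078 × 8369.0) = 784 / 652.78 ≈ 1.20.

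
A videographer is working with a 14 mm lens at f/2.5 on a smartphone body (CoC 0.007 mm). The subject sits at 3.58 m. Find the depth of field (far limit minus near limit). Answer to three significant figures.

2.54 m

Hyperfocal distance H = f²/(N·c) + f = 14²/(2.5 × 0.007) + 14 = 196/0.0175 + 14 ≈ 11214.0 mm ≈ 11.21 m.
Near limit Dn = s·(H − f)/(H + s − 2f) = 3580 × (11214.0 − 14) / (11214.0 + 3580 − 2 × 14) = 3580 × 11200.0 / 14766.0 ≈ 2715.4 mm.
Far limit Df = s·(H − f)/(H − s) = 3580 × (11214.0 − 14) / (11214.0 − 3580) = 3580 × 11200.0 / 7634.0 ≈ 5252.3 mm.
Depth of field = Df − Dn = 5252.3 − 2715.4 ≈ 2536.9 mm ≈ 2.54 m.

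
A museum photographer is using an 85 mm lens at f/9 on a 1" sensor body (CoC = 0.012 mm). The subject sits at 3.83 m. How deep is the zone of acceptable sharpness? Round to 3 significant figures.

430 mm

Hyperfocal distance H = f²/(N·c) + f = 85²/(9 × 0.012) + 85 = 7225/0.108 + 85 ≈ 66983.1 mm ≈ 66.98 m.
Near limit Dn = s·(H − f)/(H + s − 2f) = 3830 × (66983.1 − 85) / (66983.1 + 3830 − 2 × 85) = 3830 × 66898.1 / 70643.1 ≈ 3626.96 mm.
Far limit Df = s·(H − f)/(H − s) = 3830 × (66983.1 − 85) / (66983.1 − 3830) = 3830 × 66898.1 / 63153.1 ≈ 4057.12 mm.
Depth of field = Df − Dn = 4057.12 − 3626.96 ≈ 430.16 mm.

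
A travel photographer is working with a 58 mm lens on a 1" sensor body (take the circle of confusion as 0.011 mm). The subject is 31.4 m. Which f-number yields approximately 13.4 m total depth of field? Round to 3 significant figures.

f/1.99

Write h = H − f = f²/(N·c). The thin-lens limits are Dn = s·h/(h + (s−f)) and Df = s·h/(h − (s−f)), so DoF = Df − Dn = 2·s·(s−f)·h / (h² − (s−f)²).
That is a quadratic in h: DoF·h² − 2·s·(s−f)·h − DoF·(s−f)² = 0 ⇒ h = (s−f)·(s + √(s² + DoF²)) / DoF = 31342 × (31400 + √(31400² + 13400²)) / 13400 = 31342 × (31400 + 34139.7) / 13400 ≈ 153294 mm.
Then N = f²/(c·h) = 58² / (0.011 × 153294) = 3364 / 1686.2 ≈ 1.99.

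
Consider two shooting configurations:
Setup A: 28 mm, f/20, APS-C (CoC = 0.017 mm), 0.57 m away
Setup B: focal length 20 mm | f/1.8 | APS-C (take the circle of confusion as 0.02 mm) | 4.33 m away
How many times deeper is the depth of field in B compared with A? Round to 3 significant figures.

Setup A: H = 28²/(20×0.017) + 28 ≈ 2333.9 mm; DoF = Df − Dn = 745.15 − 461.52 ≈ 283.63 mm.
Setup B: H = 20²/(1.8×0.02) + 20 ≈ 11131.1 mm; DoF = Df − Dn = 7074.0 − 3119.8 ≈ 3954.2 mm.
Ratio = 3954.2 / 283.63 ≈ 13.9.

13.9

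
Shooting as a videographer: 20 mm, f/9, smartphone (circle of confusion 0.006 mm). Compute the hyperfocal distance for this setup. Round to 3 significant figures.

Hyperfocal distance H = f²/(N·c) + f = 20²/(9 × 0.006) + 20 = 400/0.054 + 20 ≈ 7427.4 mm ≈ 7.43 m.

7.43 m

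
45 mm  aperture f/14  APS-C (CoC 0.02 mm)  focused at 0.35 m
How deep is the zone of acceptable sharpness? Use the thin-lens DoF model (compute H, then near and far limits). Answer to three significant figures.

Hyperfocal distance H = f²/(N·c) + f = 45²/(14 × 0.02) + 45 = 2025/0.28 + 45 ≈ 7277.1 mm ≈ 7.277 m.
Near limit Dn = s·(H − f)/(H + s − 2f) = 350 × (7277.1 − 45) / (7277.1 + 350 − 2 × 45) = 350 × 7232.1 / 7537.1 ≈ 335.837 mm.
Far limit Df = s·(H − f)/(H − s) = 350 × (7277.1 − 45) / (7277.1 − 350) = 350 × 7232.1 / 6927.1 ≈ 365.410 mm.
Depth of field = Df − Dn = 365.410 − 335.837 ≈ 29.573 mm.

29.6 mm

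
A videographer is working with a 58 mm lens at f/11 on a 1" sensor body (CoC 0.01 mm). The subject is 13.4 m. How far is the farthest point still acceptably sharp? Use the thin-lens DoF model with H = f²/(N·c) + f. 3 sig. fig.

23.8 m

Hyperfocal distance H = f²/(N·c) + f = 58²/(11 × 0.01) + 58 = 3364/0.11 + 58 ≈ 30639.8 mm ≈ 30.64 m.
Far limit Df = s·(H − f)/(H − s) = 13400 × (30639.8 − 58) / (30639.8 − 13400) = 13400 × 30581.8 / 17239.8 ≈ 23770 mm ≈ 23.8 m.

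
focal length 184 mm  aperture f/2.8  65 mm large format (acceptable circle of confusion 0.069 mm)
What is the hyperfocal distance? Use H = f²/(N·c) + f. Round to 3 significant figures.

Hyperfocal distance H = f²/(N·c) + f = 184²/(2.8 × 0.069) + 184 = 33856/0.1932 + 184 ≈ 175422.1 mm ≈ 175 m.

175 m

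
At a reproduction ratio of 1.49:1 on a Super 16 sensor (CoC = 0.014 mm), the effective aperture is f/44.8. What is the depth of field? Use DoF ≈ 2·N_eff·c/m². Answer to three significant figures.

At magnification m, DoF ≈ 2·N_eff·c/m² = 2 × 44.8 × 0.014 / 1.49² = 1.254 / 2.22 ≈ 0.565 mm.

0.565 mm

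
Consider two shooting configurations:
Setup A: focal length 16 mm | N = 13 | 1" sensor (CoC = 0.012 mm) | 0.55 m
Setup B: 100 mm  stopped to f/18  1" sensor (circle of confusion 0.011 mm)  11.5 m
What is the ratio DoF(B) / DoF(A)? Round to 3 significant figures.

Setup A: H = 16²/(13×0.012) + 16 ≈ 1657.0 mm; DoF = Df − Dn = 815.31 − 414.97 ≈ 400.34 mm.
Setup B: H = 100²/(18×0.011) + 100 ≈ 50605.1 mm; DoF = Df − Dn = 14852.5 − 9382.2 ≈ 5470.3 mm.
Ratio = 5470.3 / 400.34 ≈ 13.7.

13.7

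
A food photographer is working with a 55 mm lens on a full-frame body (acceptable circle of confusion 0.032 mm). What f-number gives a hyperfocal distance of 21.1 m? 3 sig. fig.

f/4.49

Rearrange H = f²/(N·c) + f for N: N = f² / ((H − f)·c).
N = 55² / ((21100 − 55) × 0.032) = 3025 / 673.4 ≈ 4.49.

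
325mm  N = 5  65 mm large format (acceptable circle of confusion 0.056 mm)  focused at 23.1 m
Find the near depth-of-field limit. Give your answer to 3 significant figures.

Hyperfocal distance H = f²/(N·c) + f = 325²/(5 × 0.056) + 325 = 105625/0.28 + 325 ≈ 377557.1 mm ≈ 377.6 m.
Near limit Dn = s·(H − f)/(H + s − 2f) = 23100 × (377557.1 − 325) / (377557.1 + 23100 − 2 × 325) = 23100 × 377232.1 / 400007.1 ≈ 21785 mm ≈ 21.8 m.

21.8 m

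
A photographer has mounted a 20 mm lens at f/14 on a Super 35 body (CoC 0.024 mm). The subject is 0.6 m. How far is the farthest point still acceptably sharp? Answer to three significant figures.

Hyperfocal distance H = f²/(N·c) + f = 20²/(14 × 0.024) + 20 = 400/0.336 + 20 ≈ 1210.5 mm ≈ 1.210 m.
Far limit Df = s·(H − f)/(H − s) = 600 × (1210.5 − 20) / (1210.5 − 600) = 600 × 1190.5 / 610.5 ≈ 1170.0 mm ≈ 1.17 m.

1.17 m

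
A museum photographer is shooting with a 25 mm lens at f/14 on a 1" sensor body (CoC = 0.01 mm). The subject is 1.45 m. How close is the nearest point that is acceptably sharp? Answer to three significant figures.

Hyperfocal distance H = f²/(N·c) + f = 25²/(14 × 0.01) + 25 = 625/0.14 + 25 ≈ 4489.3 mm ≈ 4.489 m.
Near limit Dn = s·(H − f)/(H + s − 2f) = 1450 × (4489.3 − 25) / (4489.3 + 1450 − 2 × 25) = 1450 × 4464.3 / 5889.3 ≈ 1099.2 mm ≈ 1.10 m.

1.10 m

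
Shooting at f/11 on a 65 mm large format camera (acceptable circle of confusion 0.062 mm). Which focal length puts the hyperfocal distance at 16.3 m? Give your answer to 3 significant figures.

From H = f²/(N·c) + f, with f ≪ H: f ≈ √(H·N·c) = √(16300 × 11 × 0.062) = √11117 ≈ 105.4 mm.
The +f correction barely moves this — solving exactly, f² + N·c·f − N·c·H = 0 ⇒ f = (−N·c + √((N·c)² + 4·N·c·H))/2 = (−0.682 + √44467)/2 ≈ 105.09 mm, so f ≈ 105 mm.

105 mm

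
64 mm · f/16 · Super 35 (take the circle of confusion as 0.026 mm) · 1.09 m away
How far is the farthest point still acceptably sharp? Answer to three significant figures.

Hyperfocal distance H = f²/(N·c) + f = 64²/(16 × 0.026) + 64 = 4096/0.416 + 64 ≈ 9910.2 mm ≈ 9.910 m.
Far limit Df = s·(H − f)/(H − s) = 1090 × (9910.2 − 64) / (9910.2 − 1090) = 1090 × 9846.2 / 8820.2 ≈ 1216.8 mm ≈ 1.22 m.

1.22 m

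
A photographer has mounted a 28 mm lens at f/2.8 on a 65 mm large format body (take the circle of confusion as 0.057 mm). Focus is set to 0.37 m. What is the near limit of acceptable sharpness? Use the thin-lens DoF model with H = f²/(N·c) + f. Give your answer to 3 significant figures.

346 mm

Hyperfocal distance H = f²/(N·c) + f = 28²/(2.8 × 0.057) + 28 = 784/0.1596 + 28 ≈ 4940.3 mm ≈ 4.940 m.
Near limit Dn = s·(H − f)/(H + s − 2f) = 370 × (4940.3 − 28) / (4940.3 + 370 − 2 × 28) = 370 × 4912.3 / 5254.3 ≈ 345.92 mm.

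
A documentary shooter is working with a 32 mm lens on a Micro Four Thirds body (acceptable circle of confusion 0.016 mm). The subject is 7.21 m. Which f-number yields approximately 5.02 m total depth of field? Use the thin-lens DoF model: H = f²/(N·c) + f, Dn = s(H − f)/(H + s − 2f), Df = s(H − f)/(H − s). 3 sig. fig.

Write h = H − f = f²/(N·c). The thin-lens limits are Dn = s·h/(h + (s−f)) and Df = s·h/(h − (s−f)), so DoF = Df − Dn = 2·s·(s−f)·h / (h² − (s−f)²).
That is a quadratic in h: DoF·h² − 2·s·(s−f)·h − DoF·(s−f)² = 0 ⇒ h = (s−f)·(s + √(s² + DoF²)) / DoF = 7178 × (7210 + √(7210² + 5020²)) / 5020 = 7178 × (7210 + 8785.47) / 5020 ≈ 22872 mm.
Then N = f²/(c·h) = 32² / (0.016 × 22872) = 1024 / 365.95 ≈ 2.80.

f/2.80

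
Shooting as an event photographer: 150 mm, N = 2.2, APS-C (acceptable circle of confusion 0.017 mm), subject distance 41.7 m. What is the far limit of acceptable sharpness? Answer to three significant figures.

Hyperfocal distance H = f²/(N·c) + f = 150²/(2.2 × 0.017) + 150 = 22500/0.0374 + 150 ≈ 601754.3 mm ≈ 601.8 m.
Far limit Df = s·(H − f)/(H − s) = 41700 × (601754.3 − 150) / (601754.3 − 41700) = 41700 × 601604.3 / 560054.3 ≈ 44794 mm ≈ 44.8 m.

44.8 m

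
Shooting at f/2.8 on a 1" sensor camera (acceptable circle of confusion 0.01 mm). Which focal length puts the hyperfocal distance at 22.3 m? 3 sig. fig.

From H = f²/(N·c) + f, with f ≪ H: f ≈ √(H·N·c) = √(22300 × 2.8 × 0.01) = √624.40 ≈ 24.99 mm.
The +f correction barely moves this — solving exactly, f² + N·c·f − N·c·H = 0 ⇒ f = (−N·c + √((N·c)² + 4·N·c·H))/2 = (−0.028 + √2497.6)/2 ≈ 24.974 mm, so f ≈ 25.0 mm.

25.0 mm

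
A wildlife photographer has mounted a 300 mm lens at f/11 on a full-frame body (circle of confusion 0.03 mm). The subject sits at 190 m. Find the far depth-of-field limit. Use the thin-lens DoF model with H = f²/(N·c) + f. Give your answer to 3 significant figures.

Hyperfocal distance H = f²/(N·c) + f = 300²/(11 × 0.03) + 300 = 90000/0.33 + 300 ≈ 273027.3 mm ≈ 273.0 m.
Far limit Df = s·(H − f)/(H − s) = 190000 × (273027.3 − 300) / (273027.3 − 190000) = 190000 × 272727.3 / 83027.3 ≈ 624110 mm ≈ 624 m.

624 m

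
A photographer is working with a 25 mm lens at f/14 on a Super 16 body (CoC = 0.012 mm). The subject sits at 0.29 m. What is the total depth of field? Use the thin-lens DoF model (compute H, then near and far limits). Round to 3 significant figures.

41.5 mm

Hyperfocal distance H = f²/(N·c) + f = 25²/(14 × 0.012) + 25 = 625/0.168 + 25 ≈ 3745.2 mm ≈ 3.745 m.
Near limit Dn = s·(H − f)/(H + s − 2f) = 290 × (3745.2 − 25) / (3745.2 + 290 − 2 × 25) = 290 × 3720.2 / 3985.2 ≈ 270.716 mm.
Far limit Df = s·(H − f)/(H − s) = 290 × (3745.2 − 25) / (3745.2 − 290) = 290 × 3720.2 / 3455.2 ≈ 312.242 mm.
Depth of field = Df − Dn = 312.242 − 270.716 ≈ 41.526 mm.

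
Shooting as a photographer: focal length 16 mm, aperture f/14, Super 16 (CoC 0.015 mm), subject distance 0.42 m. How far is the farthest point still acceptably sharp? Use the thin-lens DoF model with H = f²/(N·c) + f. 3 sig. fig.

0.628 m

Hyperfocal distance H = f²/(N·c) + f = 16²/(14 × 0.015) + 16 = 256/0.21 + 16 ≈ 1235.0 mm ≈ 1.235 m.
Far limit Df = s·(H − f)/(H − s) = 420 × (1235.0 − 16) / (1235.0 − 420) = 420 × 1219.0 / 815.0 ≈ 628.18 mm ≈ 0.628 m.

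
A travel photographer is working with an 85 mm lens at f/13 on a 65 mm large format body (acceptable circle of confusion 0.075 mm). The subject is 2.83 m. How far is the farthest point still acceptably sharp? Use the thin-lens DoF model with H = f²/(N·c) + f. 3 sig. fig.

4.50 m

Hyperfocal distance H = f²/(N·c) + f = 85²/(13 × 0.075) + 85 = 7225/0.975 + 85 ≈ 7495.3 mm ≈ 7.495 m.
Far limit Df = s·(H − f)/(H − s) = 2830 × (7495.3 − 85) / (7495.3 − 2830) = 2830 × 7410.3 / 4665.3 ≈ 4495.1 mm ≈ 4.50 m.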